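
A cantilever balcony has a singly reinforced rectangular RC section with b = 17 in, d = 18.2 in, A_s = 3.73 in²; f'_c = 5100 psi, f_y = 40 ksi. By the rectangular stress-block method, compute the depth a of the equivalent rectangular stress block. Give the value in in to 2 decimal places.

T = A_s f_y = 3.73 × 40 = 149.2 kips.
a = T/(0.85 f'_c b) = 149.2/(0.85 × 5.1 × 17) = 2.02 in.

a ≈ 2.02 in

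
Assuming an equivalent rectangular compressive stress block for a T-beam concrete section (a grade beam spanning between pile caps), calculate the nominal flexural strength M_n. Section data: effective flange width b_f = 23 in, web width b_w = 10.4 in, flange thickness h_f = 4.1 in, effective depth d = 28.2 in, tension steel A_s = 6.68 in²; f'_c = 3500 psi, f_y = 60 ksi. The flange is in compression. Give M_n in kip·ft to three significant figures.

M_n ≈ 833 kip·ft

Tension: T = A_s f_y = 6.68 × 60 = 400.8 kips.
Try a within the flange: a = T/(0.85 f'_c b_f) = 400.8/(0.85 × 3.5 × 23) = 5.858 in.
a = 5.858 > h_f = 4.1 in: the block extends into the web. Split into flange-overhang and web parts.
C_f = 0.85 f'_c (b_f − b_w) h_f = 0.85 × 3.5 × (23 − 10.4) × 4.1 = 153.7 kips.
Remaining web compression depth: a_w = (T − C_f)/(0.85 f'_c b_w) = (400.8 − 153.7)/(0.85 × 3.5 × 10.4) = 7.986 in.
M_n = C_f(d − h_f/2) + (T − C_f)(d − a_w/2) = 153.7 × (28.2 − 2.05) + 247.1 × (28.2 − 3.993) = 4019.3 + 5981.5 = 10000.8 kip·in.
M_n = 10000.8/12 = 833.40 kip·ft.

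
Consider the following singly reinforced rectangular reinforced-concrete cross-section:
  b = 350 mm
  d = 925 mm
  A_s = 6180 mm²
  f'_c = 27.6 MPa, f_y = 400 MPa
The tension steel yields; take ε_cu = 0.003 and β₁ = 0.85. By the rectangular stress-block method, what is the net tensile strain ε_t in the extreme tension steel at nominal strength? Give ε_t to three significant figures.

ε_t ≈ 0.00483

a = A_s f_y/(0.85 f'_c b) = 301.06 mm.
β₁ = 0.85, so c = a/β₁ = 301.06/0.85 = 354.19 mm.
From the linear strain diagram with ε_cu = 0.003: ε_t = 0.003 (d − c)/c = 0.003 × (925 − 354.19)/354.19 = 0.00483.
ε_t is between 0.004 and 0.005 — transition zone.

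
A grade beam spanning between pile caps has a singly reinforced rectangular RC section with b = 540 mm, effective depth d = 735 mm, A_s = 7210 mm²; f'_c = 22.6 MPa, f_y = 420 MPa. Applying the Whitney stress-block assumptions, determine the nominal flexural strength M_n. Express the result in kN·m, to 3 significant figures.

T = A_s f_y = 7210 × 420 = 3028200 N = 3028.2 kN.
From C = T: a = T/(0.85 f'_c b) = 3028200/(0.85 × 22.6 × 540) = 291.92 mm.
M_n = T(d − a/2) = 3028.2 kN × (735 − 145.96) mm = 1783.73 kN·m.

M_n ≈ 1780 kN·m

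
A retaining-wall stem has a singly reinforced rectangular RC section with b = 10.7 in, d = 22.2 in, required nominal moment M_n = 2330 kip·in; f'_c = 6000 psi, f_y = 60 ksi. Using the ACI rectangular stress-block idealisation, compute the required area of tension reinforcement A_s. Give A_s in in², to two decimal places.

A_s ≈ 1.83 in²

From M_n = 0.85 f'_c a b (d − a/2):
a = d − √(d² − 2M_n/(0.85 f'_c b)) = 22.2 − √(22.2² − 2 × 2330/(0.85 × 6 × 10.7)) = 2.015 in.
A_s = 0.85 f'_c a b / f_y = 0.85 × 6 × 2.015 × 10.7 / 60 = 1.833 in².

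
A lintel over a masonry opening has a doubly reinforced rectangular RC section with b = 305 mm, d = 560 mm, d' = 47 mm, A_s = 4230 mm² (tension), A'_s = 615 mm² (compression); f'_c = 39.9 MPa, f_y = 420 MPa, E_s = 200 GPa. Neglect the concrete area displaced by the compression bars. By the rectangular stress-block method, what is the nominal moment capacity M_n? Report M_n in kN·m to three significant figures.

Assume both tension and compression steel yield.
Net tension couple steel: A_s − A'_s = 3615 mm².
a = (A_s − A'_s) f_y / (0.85 f'_c b) = 1518300/(0.85 × 39.9 × 305) = 146.78 mm.
c = a/β₁ = 146.78/0.765 = 191.87 mm; ε'_s = 0.003(c − d')/c = 0.0023 ≥ f_y/E_s = 0.0021, so compression steel does yield.
M_n = (A_s − A'_s) f_y (d − a/2) + A'_s f_y (d − d') = [1518300 × (560 − 73.39) + 258300 × (560 − 47)] × 10⁻⁶ = 738.82 + 132.51 = 871.33 kN·m.

M_n ≈ 871 kN·m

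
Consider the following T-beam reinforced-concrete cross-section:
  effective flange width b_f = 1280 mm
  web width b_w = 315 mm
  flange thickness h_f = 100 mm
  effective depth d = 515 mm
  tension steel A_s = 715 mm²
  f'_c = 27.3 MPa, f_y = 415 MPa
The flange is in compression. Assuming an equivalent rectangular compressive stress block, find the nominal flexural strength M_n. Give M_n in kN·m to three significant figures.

M_n ≈ 151 kN·m

Tension: T = A_s f_y = 715 × 415 = 296725 N.
Try a within the flange: a = T/(0.85 f'_c b_f) = 296725/(0.85 × 27.3 × 1280) = 9.99 mm.
Since a = 9.99 ≤ h_f = 100 mm, the stress block lies entirely in the flange; analyse as a rectangular beam of width b_f.
M_n = T(d − a/2) = 296725 × (515 − 4.995) = 151.33 × 10⁶ N·mm.
M_n = 151.33 kN·m.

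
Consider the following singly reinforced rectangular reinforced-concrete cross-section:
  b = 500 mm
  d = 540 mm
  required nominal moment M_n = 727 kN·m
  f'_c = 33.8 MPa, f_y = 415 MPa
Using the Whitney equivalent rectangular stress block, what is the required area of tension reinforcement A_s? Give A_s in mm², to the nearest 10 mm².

With M_n = 0.85 f'_c a b (d − a/2), solve the quadratic for a:
a = d − √(d² − 2M_n/(0.85 f'_c b)) = 540 − √(540² − 2 × 727×10⁶/(0.85 × 33.8 × 500)) = 103.67 mm.
A_s = 0.85 f'_c a b / f_y = 0.85 × 33.8 × 103.67 × 500 / 415 = 3588.5 mm².

A_s ≈ 3590 mm²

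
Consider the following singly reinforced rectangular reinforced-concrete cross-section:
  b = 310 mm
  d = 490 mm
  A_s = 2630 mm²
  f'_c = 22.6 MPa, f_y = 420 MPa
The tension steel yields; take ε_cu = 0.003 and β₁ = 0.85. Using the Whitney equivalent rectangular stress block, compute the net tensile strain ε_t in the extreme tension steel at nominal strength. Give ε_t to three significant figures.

a = A_s f_y/(0.85 f'_c b) = 185.49 mm.
β₁ = 0.85, so c = a/β₁ = 185.49/0.85 = 218.22 mm.
From the linear strain diagram with ε_cu = 0.003: ε_t = 0.003 (d − c)/c = 0.003 × (490 − 218.22)/218.22 = 0.00374.
ε_t < 0.004 — the section is over-reinforced for flexure under ACI limits.

ε_t ≈ 0.00374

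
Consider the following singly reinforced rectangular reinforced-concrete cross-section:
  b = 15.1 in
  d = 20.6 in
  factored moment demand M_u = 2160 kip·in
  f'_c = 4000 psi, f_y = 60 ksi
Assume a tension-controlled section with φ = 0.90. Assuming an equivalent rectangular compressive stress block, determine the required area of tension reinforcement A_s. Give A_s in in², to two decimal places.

M_n = M_u/φ = 2160/0.90 = 2400 kip·in.
From M_n = 0.85 f'_c a b (d − a/2):
a = d − √(d² − 2M_n/(0.85 f'_c b)) = 20.6 − √(20.6² − 2 × 2400/(0.85 × 4 × 15.1)) = 2.410 in.
A_s = 0.85 f'_c a b / f_y = 0.85 × 4 × 2.410 × 15.1 / 60 = 2.062 in².

A_s ≈ 2.06 in²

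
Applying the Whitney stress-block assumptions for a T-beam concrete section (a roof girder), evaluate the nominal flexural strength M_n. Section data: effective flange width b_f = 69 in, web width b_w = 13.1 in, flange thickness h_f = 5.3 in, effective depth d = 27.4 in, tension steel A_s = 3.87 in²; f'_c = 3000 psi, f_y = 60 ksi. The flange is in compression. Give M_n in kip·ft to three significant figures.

Tension: T = A_s f_y = 3.87 × 60 = 232.2 kips.
Try a within the flange: a = T/(0.85 f'_c b_f) = 232.2/(0.85 × 3 × 69) = 1.320 in.
Since a = 1.320 ≤ h_f = 5.3 in, the stress block lies entirely in the flange; analyse as a rectangular beam of width b_f.
M_n = T(d − a/2) = 232.2 × (27.4 − 0.66) = 6209.0 kip·in.
M_n = 6209.0/12 = 517.42 kip·ft.

M_n ≈ 517 kip·ft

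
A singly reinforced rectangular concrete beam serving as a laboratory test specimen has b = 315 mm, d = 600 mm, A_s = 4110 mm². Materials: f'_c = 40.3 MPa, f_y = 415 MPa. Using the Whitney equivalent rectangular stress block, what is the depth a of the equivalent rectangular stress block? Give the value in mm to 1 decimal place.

a ≈ 158.1 mm

T = A_s f_y = 4110 × 415 = 1705650 N = 1705.65 kN.
Setting C = 0.85 f'_c a b equal to T: a = 1705650/(0.85 × 40.3 × 315) = 158.1 mm.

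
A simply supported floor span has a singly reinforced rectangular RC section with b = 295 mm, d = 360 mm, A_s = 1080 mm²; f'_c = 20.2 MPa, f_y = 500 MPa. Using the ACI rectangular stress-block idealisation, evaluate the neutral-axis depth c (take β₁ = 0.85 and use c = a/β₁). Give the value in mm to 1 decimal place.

T = A_s f_y = 1080 × 500 = 540000 N = 540 kN.
Setting C = 0.85 f'_c a b equal to T: a = 540000/(0.85 × 20.2 × 295) = 106.611 mm.
With β₁ = 0.85, c = a/β₁ = 106.611/0.85 = 125.4 mm.

c ≈ 125.4 mm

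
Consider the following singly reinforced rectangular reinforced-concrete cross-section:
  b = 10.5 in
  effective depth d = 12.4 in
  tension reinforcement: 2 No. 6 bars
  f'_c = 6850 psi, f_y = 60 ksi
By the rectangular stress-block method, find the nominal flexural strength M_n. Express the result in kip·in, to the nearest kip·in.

A_s = 2 × 0.44 = 0.88 in².
T = A_s f_y = 0.88 × 60 = 52.8 kips.
a = T/(0.85 f'_c b) = 52.8/(0.85 × 6.85 × 10.5) = 0.864 in.
M_n = T(d − a/2) = 52.8 × (12.4 − 0.432) = 631.9 kip·in.

M_n ≈ 632 kip·in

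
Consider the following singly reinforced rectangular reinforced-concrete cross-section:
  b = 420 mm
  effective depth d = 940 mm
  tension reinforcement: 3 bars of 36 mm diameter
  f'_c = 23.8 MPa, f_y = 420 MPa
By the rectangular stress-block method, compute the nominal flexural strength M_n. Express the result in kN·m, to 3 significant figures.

A_s = 3 × 1018 = 3054 mm².
T = A_s f_y = 3054 × 420 = 1282680 N = 1282.68 kN.
From C = T: a = T/(0.85 f'_c b) = 1282680/(0.85 × 23.8 × 420) = 150.96 mm.
M_n = T(d − a/2) = 1282.68 kN × (940 − 75.48) mm = 1108.90 kN·m.

M_n ≈ 1110 kN·m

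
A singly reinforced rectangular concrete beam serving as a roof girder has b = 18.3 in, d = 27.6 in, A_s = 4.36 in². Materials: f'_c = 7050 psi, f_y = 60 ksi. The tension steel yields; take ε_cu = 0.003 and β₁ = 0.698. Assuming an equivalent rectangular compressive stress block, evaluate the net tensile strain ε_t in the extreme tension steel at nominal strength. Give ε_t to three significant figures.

ε_t ≈ 0.0212

a = A_s f_y/(0.85 f'_c b) = 2.385 in.
β₁ = 0.698, so c = a/β₁ = 2.385/0.698 = 3.417 in.
From the linear strain diagram with ε_cu = 0.003: ε_t = 0.003 (d − c)/c = 0.003 × (27.6 − 3.417)/3.417 = 0.0212.
Since ε_t ≥ 0.005, the section is tension-controlled.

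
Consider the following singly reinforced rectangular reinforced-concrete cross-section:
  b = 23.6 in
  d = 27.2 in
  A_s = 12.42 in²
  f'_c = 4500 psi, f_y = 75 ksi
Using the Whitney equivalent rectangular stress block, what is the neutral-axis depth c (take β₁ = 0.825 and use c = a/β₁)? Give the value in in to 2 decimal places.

T = A_s f_y = 12.42 × 75 = 931.5 kips.
a = T/(0.85 f'_c b) = 931.5/(0.85 × 4.5 × 23.6) = 10.3190 in.
With β₁ = 0.825, c = a/β₁ = 10.3190/0.825 = 12.51 in.

c ≈ 12.51 in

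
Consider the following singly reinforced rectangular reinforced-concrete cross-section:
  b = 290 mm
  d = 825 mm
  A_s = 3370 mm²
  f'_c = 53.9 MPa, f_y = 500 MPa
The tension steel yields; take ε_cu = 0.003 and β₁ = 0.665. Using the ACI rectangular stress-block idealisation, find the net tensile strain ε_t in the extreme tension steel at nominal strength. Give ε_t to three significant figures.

ε_t ≈ 0.00998

a = A_s f_y/(0.85 f'_c b) = 126.82 mm.
β₁ = 0.665, so c = a/β₁ = 126.82/0.665 = 190.71 mm.
From the linear strain diagram with ε_cu = 0.003: ε_t = 0.003 (d − c)/c = 0.003 × (825 − 190.71)/190.71 = 0.00998.
Since ε_t ≥ 0.005, the section is tension-controlled.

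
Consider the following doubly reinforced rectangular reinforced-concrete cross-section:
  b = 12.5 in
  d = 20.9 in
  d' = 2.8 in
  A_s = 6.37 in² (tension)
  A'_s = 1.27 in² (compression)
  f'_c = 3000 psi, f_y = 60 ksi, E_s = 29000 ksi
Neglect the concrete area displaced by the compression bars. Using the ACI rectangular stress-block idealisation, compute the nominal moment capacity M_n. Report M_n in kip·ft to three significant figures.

M_n ≈ 525 kip·ft

Assume both steels yield.
a = (A_s − A'_s) f_y/(0.85 f'_c b) = (6.37 − 1.27) × 60/(0.85 × 3 × 12.5) = 9.600 in.
c = a/β₁ = 9.600/0.85 = 11.294 in; ε'_s = 0.003(c − d')/c = 0.0023 ≥ ε_y = 0.0021, so the compression steel yields.
M_n = (A_s − A'_s) f_y (d − a/2) + A'_s f_y (d − d') = 306 × (20.9 − 4.8) + 76.2 × (20.9 − 2.8) = 4926.6 + 1379.2 = 6305.8 kip·in = 6305.8/12 = 525.48 kip·ft.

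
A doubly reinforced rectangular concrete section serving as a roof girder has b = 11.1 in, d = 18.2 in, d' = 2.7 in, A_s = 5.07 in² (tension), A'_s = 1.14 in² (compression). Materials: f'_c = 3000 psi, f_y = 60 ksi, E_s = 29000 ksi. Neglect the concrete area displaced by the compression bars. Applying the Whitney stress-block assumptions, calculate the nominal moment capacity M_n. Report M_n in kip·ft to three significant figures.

M_n ≈ 364 kip·ft

Assume both steels yield.
a = (A_s − A'_s) f_y/(0.85 f'_c b) = (5.07 − 1.14) × 60/(0.85 × 3 × 11.1) = 8.331 in.
c = a/β₁ = 8.331/0.85 = 9.801 in; ε'_s = 0.003(c − d')/c = 0.0022 ≥ ε_y = 0.0021, so the compression steel yields.
M_n = (A_s − A'_s) f_y (d − a/2) + A'_s f_y (d − d') = 235.8 × (18.2 − 4.1655) + 68.4 × (18.2 − 2.7) = 3309.3 + 1060.2 = 4369.5 kip·in = 4369.5/12 = 364.13 kip·ft.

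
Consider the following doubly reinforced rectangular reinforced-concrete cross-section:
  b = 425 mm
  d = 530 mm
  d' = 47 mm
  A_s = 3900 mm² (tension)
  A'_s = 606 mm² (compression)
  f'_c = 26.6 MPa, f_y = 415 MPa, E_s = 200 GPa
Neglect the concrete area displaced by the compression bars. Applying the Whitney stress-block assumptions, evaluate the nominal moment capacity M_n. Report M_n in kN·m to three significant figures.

Assume both tension and compression steel yield.
Net tension couple steel: A_s − A'_s = 3294 mm².
a = (A_s − A'_s) f_y / (0.85 f'_c b) = 1367010/(0.85 × 26.6 × 425) = 142.26 mm.
c = a/β₁ = 142.26/0.85 = 167.36 mm; ε'_s = 0.003(c − d')/c = 0.0022 ≥ f_y/E_s = 0.0021, so compression steel does yield.
M_n = (A_s − A'_s) f_y (d − a/2) + A'_s f_y (d − d') = [1367010 × (530 − 71.13) + 251490 × (530 − 47)] × 10⁻⁶ = 627.28 + 121.47 = 748.75 kN·m.

M_n ≈ 749 kN·m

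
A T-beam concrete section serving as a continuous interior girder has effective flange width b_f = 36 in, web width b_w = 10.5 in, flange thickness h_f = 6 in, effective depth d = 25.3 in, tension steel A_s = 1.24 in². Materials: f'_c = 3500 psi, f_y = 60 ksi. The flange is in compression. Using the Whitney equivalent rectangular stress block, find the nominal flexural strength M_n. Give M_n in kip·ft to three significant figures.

Tension: T = A_s f_y = 1.24 × 60 = 74.4 kips.
Try a within the flange: a = T/(0.85 f'_c b_f) = 74.4/(0.85 × 3.5 × 36) = 0.695 in.
Since a = 0.695 ≤ h_f = 6 in, the stress block lies entirely in the flange; analyse as a rectangular beam of width b_f.
M_n = T(d − a/2) = 74.4 × (25.3 − 0.3475) = 1856.5 kip·in.
M_n = 1856.5/12 = 154.71 kip·ft.

M_n ≈ 155 kip·ft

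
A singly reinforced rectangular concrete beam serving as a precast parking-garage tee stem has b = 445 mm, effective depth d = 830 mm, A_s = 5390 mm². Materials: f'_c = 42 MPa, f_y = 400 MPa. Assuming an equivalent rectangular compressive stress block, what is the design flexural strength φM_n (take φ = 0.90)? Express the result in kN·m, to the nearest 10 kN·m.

T = A_s f_y = 5390 × 400 = 2156000 N = 2156 kN.
From C = T: a = T/(0.85 f'_c b) = 2156000/(0.85 × 42 × 445) = 135.71 mm.
M_n = T(d − a/2) = 2156 kN × (830 − 67.855) mm = 1643.18 kN·m.
φM_n = 0.90 × 1643.18 = 1478.86 kN·m.

φM_n ≈ 1480 kN·m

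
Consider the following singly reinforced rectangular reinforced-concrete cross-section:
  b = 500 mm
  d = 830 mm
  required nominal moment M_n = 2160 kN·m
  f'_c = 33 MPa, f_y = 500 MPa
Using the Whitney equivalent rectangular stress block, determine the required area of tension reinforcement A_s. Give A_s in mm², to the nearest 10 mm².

With M_n = 0.85 f'_c a b (d − a/2), solve the quadratic for a:
a = d − √(d² − 2M_n/(0.85 f'_c b)) = 830 − √(830² − 2 × 2160×10⁶/(0.85 × 33 × 500)) = 212.85 mm.
A_s = 0.85 f'_c a b / f_y = 0.85 × 33 × 212.85 × 500 / 500 = 5970.4 mm².

A_s ≈ 5970 mm²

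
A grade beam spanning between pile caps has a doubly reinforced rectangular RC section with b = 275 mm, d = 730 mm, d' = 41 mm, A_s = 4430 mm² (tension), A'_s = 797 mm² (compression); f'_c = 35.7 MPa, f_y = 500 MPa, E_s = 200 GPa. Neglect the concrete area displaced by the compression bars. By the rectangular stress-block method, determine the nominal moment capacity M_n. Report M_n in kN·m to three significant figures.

M_n ≈ 1400 kN·m

Assume both tension and compression steel yield.
Net tension couple steel: A_s − A'_s = 3633 mm².
a = (A_s − A'_s) f_y / (0.85 f'_c b) = 1816500/(0.85 × 35.7 × 275) = 217.68 mm.
c = a/β₁ = 217.68/0.795 = 273.81 mm; ε'_s = 0.003(c − d')/c = 0.0026 ≥ f_y/E_s = 0.0025, so compression steel does yield.
M_n = (A_s − A'_s) f_y (d − a/2) + A'_s f_y (d − d') = [1816500 × (730 − 108.84) + 398500 × (730 − 41)] × 10⁻⁶ = 1128.34 + 274.57 = 1402.91 kN·m.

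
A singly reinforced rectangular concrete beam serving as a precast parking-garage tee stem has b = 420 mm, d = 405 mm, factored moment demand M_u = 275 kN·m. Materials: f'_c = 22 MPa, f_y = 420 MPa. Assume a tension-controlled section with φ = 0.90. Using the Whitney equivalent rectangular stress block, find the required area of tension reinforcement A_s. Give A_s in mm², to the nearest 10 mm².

A_s ≈ 2080 mm²

M_n = M_u/φ = 275/0.90 = 305.556 kN·m.
With M_n = 0.85 f'_c a b (d − a/2), solve the quadratic for a:
a = d − √(d² − 2M_n/(0.85 f'_c b)) = 405 − √(405² − 2 × 305.556×10⁶/(0.85 × 22 × 420)) = 111.37 mm.
A_s = 0.85 f'_c a b / f_y = 0.85 × 22 × 111.37 × 420 / 420 = 2082.6 mm².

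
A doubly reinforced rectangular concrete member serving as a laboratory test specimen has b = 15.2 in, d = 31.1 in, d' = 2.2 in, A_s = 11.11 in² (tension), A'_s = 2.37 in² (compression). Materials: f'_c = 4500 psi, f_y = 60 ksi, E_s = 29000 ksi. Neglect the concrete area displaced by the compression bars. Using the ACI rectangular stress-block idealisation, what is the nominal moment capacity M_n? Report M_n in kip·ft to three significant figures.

M_n ≈ 1500 kip·ft

Assume both steels yield.
a = (A_s − A'_s) f_y/(0.85 f'_c b) = (11.11 − 2.37) × 60/(0.85 × 4.5 × 15.2) = 9.020 in.
c = a/β₁ = 9.020/0.825 = 10.933 in; ε'_s = 0.003(c − d')/c = 0.0024 ≥ ε_y = 0.0021, so the compression steel yields.
M_n = (A_s − A'_s) f_y (d − a/2) + A'_s f_y (d − d') = 524.4 × (31.1 − 4.51) + 142.2 × (31.1 − 2.2) = 13943.8 + 4109.6 = 18053.4 kip·in = 18053.4/12 = 1504.45 kip·ft.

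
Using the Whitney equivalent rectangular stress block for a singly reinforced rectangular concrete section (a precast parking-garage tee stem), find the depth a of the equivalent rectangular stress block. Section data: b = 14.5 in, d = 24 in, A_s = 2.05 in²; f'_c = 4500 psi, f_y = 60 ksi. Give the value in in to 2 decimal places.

T = A_s f_y = 2.05 × 60 = 123 kips.
a = T/(0.85 f'_c b) = 123/(0.85 × 4.5 × 14.5) = 2.22 in.

a ≈ 2.22 in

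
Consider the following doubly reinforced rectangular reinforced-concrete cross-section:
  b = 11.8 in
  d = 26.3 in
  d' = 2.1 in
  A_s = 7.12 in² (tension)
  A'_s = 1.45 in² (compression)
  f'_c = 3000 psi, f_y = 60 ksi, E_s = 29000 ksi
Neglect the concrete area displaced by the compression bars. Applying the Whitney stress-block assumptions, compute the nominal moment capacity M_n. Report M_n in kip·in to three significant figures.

Assume both steels yield.
a = (A_s − A'_s) f_y/(0.85 f'_c b) = (7.12 − 1.45) × 60/(0.85 × 3 × 11.8) = 11.306 in.
c = a/β₁ = 11.306/0.85 = 13.301 in; ε'_s = 0.003(c − d')/c = 0.0025 ≥ ε_y = 0.0021, so the compression steel yields.
M_n = (A_s − A'_s) f_y (d − a/2) + A'_s f_y (d − d') = 340.2 × (26.3 − 5.653) + 87 × (26.3 − 2.1) = 7024.1 + 2105.4 = 9129.5 kip·in.

M_n ≈ 9130 kip·in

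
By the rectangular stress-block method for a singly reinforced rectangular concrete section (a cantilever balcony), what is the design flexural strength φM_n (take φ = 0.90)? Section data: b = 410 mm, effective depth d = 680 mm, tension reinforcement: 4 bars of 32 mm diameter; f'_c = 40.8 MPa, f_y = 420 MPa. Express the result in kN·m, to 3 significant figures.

φM_n ≈ 769 kN·m

A_s = 4 × 804 = 3216 mm².
T = A_s f_y = 3216 × 420 = 1350720 N = 1350.72 kN.
From C = T: a = T/(0.85 f'_c b) = 1350720/(0.85 × 40.8 × 410) = 95.00 mm.
M_n = T(d − a/2) = 1350.72 kN × (680 − 47.5) mm = 854.33 kN·m.
φM_n = 0.90 × 854.33 = 768.90 kN·m.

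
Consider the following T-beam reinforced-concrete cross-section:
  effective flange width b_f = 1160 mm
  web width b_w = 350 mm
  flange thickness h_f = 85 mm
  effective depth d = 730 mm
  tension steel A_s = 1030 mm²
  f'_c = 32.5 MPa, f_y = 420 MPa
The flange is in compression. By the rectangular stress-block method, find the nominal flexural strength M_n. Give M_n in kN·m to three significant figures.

Tension: T = A_s f_y = 1030 × 420 = 432600 N.
Try a within the flange: a = T/(0.85 f'_c b_f) = 432600/(0.85 × 32.5 × 1160) = 13.50 mm.
Since a = 13.50 ≤ h_f = 85 mm, the stress block lies entirely in the flange; analyse as a rectangular beam of width b_f.
M_n = T(d − a/2) = 432600 × (730 − 6.75) = 312.88 × 10⁶ N·mm.
M_n = 312.88 kN·m.

M_n ≈ 313 kN·m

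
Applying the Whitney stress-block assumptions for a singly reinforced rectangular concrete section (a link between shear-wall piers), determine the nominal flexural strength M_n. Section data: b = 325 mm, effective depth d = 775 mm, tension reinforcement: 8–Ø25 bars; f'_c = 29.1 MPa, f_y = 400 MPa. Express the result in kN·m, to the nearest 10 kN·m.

M_n ≈ 1060 kN·m

A_s = 8 × 491 = 3928 mm².
T = A_s f_y = 3928 × 400 = 1571200 N = 1571.2 kN.
From C = T: a = T/(0.85 f'_c b) = 1571200/(0.85 × 29.1 × 325) = 195.45 mm.
M_n = T(d − a/2) = 1571.2 kN × (775 − 97.725) mm = 1064.13 kN·m.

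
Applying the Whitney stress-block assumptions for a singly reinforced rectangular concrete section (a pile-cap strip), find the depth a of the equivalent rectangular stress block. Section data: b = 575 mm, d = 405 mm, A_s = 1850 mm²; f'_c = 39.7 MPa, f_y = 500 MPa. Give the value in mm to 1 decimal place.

a ≈ 47.7 mm

T = A_s f_y = 1850 × 500 = 925000 N = 925 kN.
Setting C = 0.85 f'_c a b equal to T: a = 925000/(0.85 × 39.7 × 575) = 47.7 mm.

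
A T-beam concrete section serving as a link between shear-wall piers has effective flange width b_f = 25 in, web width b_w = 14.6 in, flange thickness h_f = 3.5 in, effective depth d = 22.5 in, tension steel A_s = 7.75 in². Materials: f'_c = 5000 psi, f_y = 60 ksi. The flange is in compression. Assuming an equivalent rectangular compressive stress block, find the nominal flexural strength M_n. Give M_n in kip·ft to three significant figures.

Tension: T = A_s f_y = 7.75 × 60 = 465 kips.
Try a within the flange: a = T/(0.85 f'_c b_f) = 465/(0.85 × 5 × 25) = 4.376 in.
a = 4.376 > h_f = 3.5 in: the block extends into the web. Split into flange-overhang and web parts.
C_f = 0.85 f'_c (b_f − b_w) h_f = 0.85 × 5 × (25 − 14.6) × 3.5 = 154.7 kips.
Remaining web compression depth: a_w = (T − C_f)/(0.85 f'_c b_w) = (465 − 154.7)/(0.85 × 5 × 14.6) = 5.001 in.
M_n = C_f(d − h_f/2) + (T − C_f)(d − a_w/2) = 154.7 × (22.5 − 1.75) + 310.3 × (22.5 − 2.5005) = 3210.0 + 6205.8 = 9415.8 kip·in.
M_n = 9415.8/12 = 784.65 kip·ft.

M_n ≈ 785 kip·ft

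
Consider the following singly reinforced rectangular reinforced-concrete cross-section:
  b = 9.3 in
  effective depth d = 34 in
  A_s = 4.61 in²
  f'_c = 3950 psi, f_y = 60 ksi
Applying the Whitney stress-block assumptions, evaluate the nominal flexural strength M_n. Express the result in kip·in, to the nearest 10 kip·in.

T = A_s f_y = 4.61 × 60 = 276.6 kips.
a = T/(0.85 f'_c b) = 276.6/(0.85 × 3.95 × 9.3) = 8.858 in.
M_n = T(d − a/2) = 276.6 × (34 − 4.429) = 8179.3 kip·in.

M_n ≈ 8180 kip·in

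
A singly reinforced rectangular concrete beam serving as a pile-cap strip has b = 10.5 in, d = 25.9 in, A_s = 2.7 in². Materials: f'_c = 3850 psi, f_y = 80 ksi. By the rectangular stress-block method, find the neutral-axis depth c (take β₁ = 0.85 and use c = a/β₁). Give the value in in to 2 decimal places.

T = A_s f_y = 2.7 × 80 = 216 kips.
a = T/(0.85 f'_c b) = 216/(0.85 × 3.85 × 10.5) = 6.2862 in.
With β₁ = 0.85, c = a/β₁ = 6.2862/0.85 = 7.40 in.

c ≈ 7.40 in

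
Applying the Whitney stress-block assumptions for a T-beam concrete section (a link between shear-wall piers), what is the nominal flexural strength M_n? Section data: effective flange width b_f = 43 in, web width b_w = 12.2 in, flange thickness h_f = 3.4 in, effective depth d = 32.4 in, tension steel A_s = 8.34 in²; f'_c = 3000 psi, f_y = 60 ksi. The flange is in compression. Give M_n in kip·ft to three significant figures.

M_n ≈ 1240 kip·ft

Tension: T = A_s f_y = 8.34 × 60 = 500.4 kips.
Try a within the flange: a = T/(0.85 f'_c b_f) = 500.4/(0.85 × 3 × 43) = 4.564 in.
a = 4.564 > h_f = 3.4 in: the block extends into the web. Split into flange-overhang and web parts.
C_f = 0.85 f'_c (b_f − b_w) h_f = 0.85 × 3 × (43 − 12.2) × 3.4 = 267.0 kips.
Remaining web compression depth: a_w = (T − C_f)/(0.85 f'_c b_w) = (500.4 − 267.0)/(0.85 × 3 × 12.2) = 7.502 in.
M_n = C_f(d − h_f/2) + (T − C_f)(d − a_w/2) = 267.0 × (32.4 − 1.7) + 233.4 × (32.4 − 3.751) = 8196.9 + 6686.7 = 14883.6 kip·in.
M_n = 14883.6/12 = 1240.30 kip·ft.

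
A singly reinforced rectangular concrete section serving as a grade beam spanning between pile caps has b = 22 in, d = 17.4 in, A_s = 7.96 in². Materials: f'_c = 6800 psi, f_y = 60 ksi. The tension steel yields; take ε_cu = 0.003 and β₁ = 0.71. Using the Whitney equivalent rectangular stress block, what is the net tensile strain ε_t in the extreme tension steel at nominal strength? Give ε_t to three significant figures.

a = A_s f_y/(0.85 f'_c b) = 3.756 in.
β₁ = 0.71, so c = a/β₁ = 3.756/0.71 = 5.290 in.
From the linear strain diagram with ε_cu = 0.003: ε_t = 0.003 (d − c)/c = 0.003 × (17.4 − 5.290)/5.290 = 0.00687.
Since ε_t ≥ 0.005, the section is tension-controlled.

ε_t ≈ 0.00687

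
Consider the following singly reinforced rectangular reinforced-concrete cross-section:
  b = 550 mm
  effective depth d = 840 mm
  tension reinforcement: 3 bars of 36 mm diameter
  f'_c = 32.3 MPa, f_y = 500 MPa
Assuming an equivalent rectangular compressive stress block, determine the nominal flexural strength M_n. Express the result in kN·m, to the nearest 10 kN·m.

M_n ≈ 1210 kN·m

A_s = 3 × 1018 = 3054 mm².
T = A_s f_y = 3054 × 500 = 1527000 N = 1527 kN.
From C = T: a = T/(0.85 f'_c b) = 1527000/(0.85 × 32.3 × 550) = 101.12 mm.
M_n = T(d − a/2) = 1527 kN × (840 − 50.56) mm = 1205.47 kN·m.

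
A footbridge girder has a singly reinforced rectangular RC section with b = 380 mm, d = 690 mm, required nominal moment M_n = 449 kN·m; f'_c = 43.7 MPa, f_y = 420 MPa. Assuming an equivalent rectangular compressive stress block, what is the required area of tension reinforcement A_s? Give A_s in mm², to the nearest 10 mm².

A_s ≈ 1600 mm²

With M_n = 0.85 f'_c a b (d − a/2), solve the quadratic for a:
a = d − √(d² − 2M_n/(0.85 f'_c b)) = 690 − √(690² − 2 × 449×10⁶/(0.85 × 43.7 × 380)) = 47.75 mm.
A_s = 0.85 f'_c a b / f_y = 0.85 × 43.7 × 47.75 × 380 / 420 = 1604.8 mm².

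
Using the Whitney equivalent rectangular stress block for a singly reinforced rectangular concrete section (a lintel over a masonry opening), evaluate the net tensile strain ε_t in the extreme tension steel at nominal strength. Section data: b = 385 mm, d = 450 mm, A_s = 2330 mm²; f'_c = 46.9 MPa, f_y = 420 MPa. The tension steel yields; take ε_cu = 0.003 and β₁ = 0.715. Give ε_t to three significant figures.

a = A_s f_y/(0.85 f'_c b) = 63.76 mm.
β₁ = 0.715, so c = a/β₁ = 63.76/0.715 = 89.17 mm.
From the linear strain diagram with ε_cu = 0.003: ε_t = 0.003 (d − c)/c = 0.003 × (450 − 89.17)/89.17 = 0.0121.
Since ε_t ≥ 0.005, the section is tension-controlled.

ε_t ≈ 0.0121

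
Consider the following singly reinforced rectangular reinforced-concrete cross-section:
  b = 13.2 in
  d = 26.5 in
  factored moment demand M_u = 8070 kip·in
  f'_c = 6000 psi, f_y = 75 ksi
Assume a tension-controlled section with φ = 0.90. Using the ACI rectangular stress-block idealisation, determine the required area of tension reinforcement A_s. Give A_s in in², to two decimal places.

A_s ≈ 5.05 in²

M_n = M_u/φ = 8070/0.90 = 8966.67 kip·in.
From M_n = 0.85 f'_c a b (d − a/2):
a = d − √(d² − 2M_n/(0.85 f'_c b)) = 26.5 − √(26.5² − 2 × 8966.67/(0.85 × 6 × 13.2)) = 5.623 in.
A_s = 0.85 f'_c a b / f_y = 0.85 × 6 × 5.623 × 13.2 / 75 = 5.047 in².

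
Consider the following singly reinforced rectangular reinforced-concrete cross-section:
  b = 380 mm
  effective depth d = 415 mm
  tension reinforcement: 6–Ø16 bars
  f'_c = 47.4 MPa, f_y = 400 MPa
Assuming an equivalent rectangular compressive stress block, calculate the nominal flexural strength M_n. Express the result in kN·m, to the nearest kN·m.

A_s = 6 × 201 = 1206 mm².
T = A_s f_y = 1206 × 400 = 482400 N = 482.4 kN.
From C = T: a = T/(0.85 f'_c b) = 482400/(0.85 × 47.4 × 380) = 31.51 mm.
M_n = T(d − a/2) = 482.4 kN × (415 − 15.755) mm = 192.60 kN·m.

M_n ≈ 193 kN·m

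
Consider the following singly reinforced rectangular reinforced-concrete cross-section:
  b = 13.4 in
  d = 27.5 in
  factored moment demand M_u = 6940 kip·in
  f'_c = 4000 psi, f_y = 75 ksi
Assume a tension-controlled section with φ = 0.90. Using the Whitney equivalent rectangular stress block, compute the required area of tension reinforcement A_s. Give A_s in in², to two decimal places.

M_n = M_u/φ = 6940/0.90 = 7711.11 kip·in.
From M_n = 0.85 f'_c a b (d − a/2):
a = d − √(d² − 2M_n/(0.85 f'_c b)) = 27.5 − √(27.5² − 2 × 7711.11/(0.85 × 4 × 13.4)) = 7.061 in.
A_s = 0.85 f'_c a b / f_y = 0.85 × 4 × 7.061 × 13.4 / 75 = 4.289 in².

A_s ≈ 4.29 in²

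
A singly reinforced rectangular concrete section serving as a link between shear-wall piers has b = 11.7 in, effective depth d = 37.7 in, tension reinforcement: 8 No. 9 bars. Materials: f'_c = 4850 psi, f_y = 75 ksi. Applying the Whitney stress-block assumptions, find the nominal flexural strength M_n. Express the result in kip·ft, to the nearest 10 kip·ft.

M_n ≈ 1570 kip·ft

A_s = 8 × 1 = 8 in².
T = A_s f_y = 8 × 75 = 600 kips.
a = T/(0.85 f'_c b) = 600/(0.85 × 4.85 × 11.7) = 12.440 in.
M_n = T(d − a/2) = 600 × (37.7 − 6.22) = 18888.0 kip·in = 18888.0/12 = 1574.00 kip·ft.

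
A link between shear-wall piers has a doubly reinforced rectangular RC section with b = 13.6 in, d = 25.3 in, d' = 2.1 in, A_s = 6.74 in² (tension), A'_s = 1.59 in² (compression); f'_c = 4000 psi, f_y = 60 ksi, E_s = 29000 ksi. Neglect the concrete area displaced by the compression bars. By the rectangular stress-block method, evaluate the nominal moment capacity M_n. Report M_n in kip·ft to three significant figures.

M_n ≈ 750 kip·ft

Assume both steels yield.
a = (A_s − A'_s) f_y/(0.85 f'_c b) = (6.74 − 1.59) × 60/(0.85 × 4 × 13.6) = 6.683 in.
c = a/β₁ = 6.683/0.85 = 7.862 in; ε'_s = 0.003(c − d')/c = 0.0022 ≥ ε_y = 0.0021, so the compression steel yields.
M_n = (A_s − A'_s) f_y (d − a/2) + A'_s f_y (d − d') = 309 × (25.3 − 3.3415) + 95.4 × (25.3 − 2.1) = 6785.2 + 2213.3 = 8998.5 kip·in = 8998.5/12 = 749.88 kip·ft.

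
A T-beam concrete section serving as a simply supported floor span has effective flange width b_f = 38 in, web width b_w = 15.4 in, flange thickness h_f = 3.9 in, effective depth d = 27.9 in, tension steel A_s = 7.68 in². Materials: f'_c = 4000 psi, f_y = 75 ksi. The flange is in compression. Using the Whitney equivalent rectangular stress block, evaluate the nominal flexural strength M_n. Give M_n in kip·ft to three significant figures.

M_n ≈ 1230 kip·ft

Tension: T = A_s f_y = 7.68 × 75 = 576 kips.
Try a within the flange: a = T/(0.85 f'_c b_f) = 576/(0.85 × 4 × 38) = 4.458 in.
a = 4.458 > h_f = 3.9 in: the block extends into the web. Split into flange-overhang and web parts.
C_f = 0.85 f'_c (b_f − b_w) h_f = 0.85 × 4 × (38 − 15.4) × 3.9 = 299.7 kips.
Remaining web compression depth: a_w = (T − C_f)/(0.85 f'_c b_w) = (576 − 299.7)/(0.85 × 4 × 15.4) = 5.277 in.
M_n = C_f(d − h_f/2) + (T − C_f)(d − a_w/2) = 299.7 × (27.9 − 1.95) + 276.3 × (27.9 − 2.6385) = 7777.2 + 6979.8 = 14757.0 kip·in.
M_n = 14757.0/12 = 1229.75 kip·ft.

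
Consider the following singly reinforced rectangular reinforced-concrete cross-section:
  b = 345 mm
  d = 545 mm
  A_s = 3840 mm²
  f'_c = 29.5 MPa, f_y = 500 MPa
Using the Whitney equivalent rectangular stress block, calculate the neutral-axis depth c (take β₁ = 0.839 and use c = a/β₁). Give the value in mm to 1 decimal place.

T = A_s f_y = 3840 × 500 = 1920000 N = 1920 kN.
Setting C = 0.85 f'_c a b equal to T: a = 1920000/(0.85 × 29.5 × 345) = 221.943 mm.
With β₁ = 0.839, c = a/β₁ = 221.943/0.839 = 264.5 mm.

c ≈ 264.5 mm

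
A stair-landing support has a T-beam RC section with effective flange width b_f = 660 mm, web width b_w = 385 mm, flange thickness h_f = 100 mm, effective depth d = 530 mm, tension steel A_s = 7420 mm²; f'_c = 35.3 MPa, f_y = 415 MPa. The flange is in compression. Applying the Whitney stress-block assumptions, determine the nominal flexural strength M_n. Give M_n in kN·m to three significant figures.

Tension: T = A_s f_y = 7420 × 415 = 3079300 N.
Try a within the flange: a = T/(0.85 f'_c b_f) = 3079300/(0.85 × 35.3 × 660) = 155.49 mm.
a = 155.49 > h_f = 100 mm: the block extends into the web. Split into flange-overhang and web parts.
C_f = 0.85 f'_c (b_f − b_w) h_f = 0.85 × 35.3 × (660 − 385) × 100 = 825138 N.
Remaining web compression depth: a_w = (T − C_f)/(0.85 f'_c b_w) = (3079300 − 825138)/(0.85 × 35.3 × 385) = 195.13 mm.
M_n = C_f(d − h_f/2) + (T − C_f)(d − a_w/2) = 825138 × (530 − 50) + 2254162 × (530 − 97.565) = 396.07 + 974.78 = 1370.85 × 10⁶ N·mm.
M_n = 1370.85 kN·m.

M_n ≈ 1370 kN·m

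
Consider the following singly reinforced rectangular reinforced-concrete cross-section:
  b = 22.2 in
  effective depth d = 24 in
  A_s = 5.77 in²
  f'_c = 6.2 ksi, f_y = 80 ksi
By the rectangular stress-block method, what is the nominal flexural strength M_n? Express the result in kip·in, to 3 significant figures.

T = A_s f_y = 5.77 × 80 = 461.6 kips.
a = T/(0.85 f'_c b) = 461.6/(0.85 × 6.2 × 22.2) = 3.946 in.
M_n = T(d − a/2) = 461.6 × (24 − 1.973) = 10167.7 kip·in.

M_n ≈ 10200 kip·in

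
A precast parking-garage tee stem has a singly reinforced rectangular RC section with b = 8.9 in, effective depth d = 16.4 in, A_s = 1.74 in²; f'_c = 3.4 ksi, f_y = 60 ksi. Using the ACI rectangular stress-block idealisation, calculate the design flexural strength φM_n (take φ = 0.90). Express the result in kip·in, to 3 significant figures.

T = A_s f_y = 1.74 × 60 = 104.4 kips.
a = T/(0.85 f'_c b) = 104.4/(0.85 × 3.4 × 8.9) = 4.059 in.
M_n = T(d − a/2) = 104.4 × (16.4 − 2.0295) = 1500.3 kip·in.
φM_n = 0.90 × 1500.3 = 1350.3 kip·in.

φM_n ≈ 1350 kip·in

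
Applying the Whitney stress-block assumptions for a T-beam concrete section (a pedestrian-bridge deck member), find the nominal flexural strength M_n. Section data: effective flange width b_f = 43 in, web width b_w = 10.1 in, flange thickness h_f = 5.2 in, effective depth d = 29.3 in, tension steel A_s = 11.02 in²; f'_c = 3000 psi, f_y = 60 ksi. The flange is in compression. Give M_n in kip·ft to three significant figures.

Tension: T = A_s f_y = 11.02 × 60 = 661.2 kips.
Try a within the flange: a = T/(0.85 f'_c b_f) = 661.2/(0.85 × 3 × 43) = 6.030 in.
a = 6.030 > h_f = 5.2 in: the block extends into the web. Split into flange-overhang and web parts.
C_f = 0.85 f'_c (b_f − b_w) h_f = 0.85 × 3 × (43 − 10.1) × 5.2 = 436.3 kips.
Remaining web compression depth: a_w = (T − C_f)/(0.85 f'_c b_w) = (661.2 − 436.3)/(0.85 × 3 × 10.1) = 8.732 in.
M_n = C_f(d − h_f/2) + (T − C_f)(d − a_w/2) = 436.3 × (29.3 − 2.6) + 224.9 × (29.3 − 4.366) = 11649.2 + 5607.7 = 17256.9 kip·in.
M_n = 17256.9/12 = 1438.08 kip·ft.

M_n ≈ 1440 kip·ft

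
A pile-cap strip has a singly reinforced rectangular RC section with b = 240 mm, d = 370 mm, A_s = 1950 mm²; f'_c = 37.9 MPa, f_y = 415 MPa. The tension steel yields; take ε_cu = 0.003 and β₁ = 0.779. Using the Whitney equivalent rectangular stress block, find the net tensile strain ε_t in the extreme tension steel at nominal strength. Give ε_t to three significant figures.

a = A_s f_y/(0.85 f'_c b) = 104.67 mm.
β₁ = 0.779, so c = a/β₁ = 104.67/0.779 = 134.36 mm.
From the linear strain diagram with ε_cu = 0.003: ε_t = 0.003 (d − c)/c = 0.003 × (370 − 134.36)/134.36 = 0.00526.
Since ε_t ≥ 0.005, the section is tension-controlled.

ε_t ≈ 0.00526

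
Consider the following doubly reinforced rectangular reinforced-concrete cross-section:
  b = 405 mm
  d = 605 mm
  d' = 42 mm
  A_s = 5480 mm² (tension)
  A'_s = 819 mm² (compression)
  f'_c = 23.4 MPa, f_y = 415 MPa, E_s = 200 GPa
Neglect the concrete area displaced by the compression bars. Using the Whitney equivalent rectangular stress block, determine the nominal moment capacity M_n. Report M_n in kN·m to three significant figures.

M_n ≈ 1130 kN·m

Assume both tension and compression steel yield.
Net tension couple steel: A_s − A'_s = 4661 mm².
a = (A_s − A'_s) f_y / (0.85 f'_c b) = 1934315/(0.85 × 23.4 × 405) = 240.13 mm.
c = a/β₁ = 240.13/0.85 = 282.51 mm; ε'_s = 0.003(c − d')/c = 0.0026 ≥ f_y/E_s = 0.0021, so compression steel does yield.
M_n = (A_s − A'_s) f_y (d − a/2) + A'_s f_y (d − d') = [1934315 × (605 − 120.065) + 339885 × (605 − 42)] × 10⁻⁶ = 938.02 + 191.36 = 1129.38 kN·m.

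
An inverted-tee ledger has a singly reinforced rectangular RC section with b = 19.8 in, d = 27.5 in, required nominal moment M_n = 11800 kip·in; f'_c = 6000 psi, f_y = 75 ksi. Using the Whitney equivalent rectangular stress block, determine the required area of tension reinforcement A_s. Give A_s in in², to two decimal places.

From M_n = 0.85 f'_c a b (d − a/2):
a = d − √(d² − 2M_n/(0.85 f'_c b)) = 27.5 − √(27.5² − 2 × 11800/(0.85 × 6 × 19.8)) = 4.641 in.
A_s = 0.85 f'_c a b / f_y = 0.85 × 6 × 4.641 × 19.8 / 75 = 6.249 in².

A_s ≈ 6.25 in²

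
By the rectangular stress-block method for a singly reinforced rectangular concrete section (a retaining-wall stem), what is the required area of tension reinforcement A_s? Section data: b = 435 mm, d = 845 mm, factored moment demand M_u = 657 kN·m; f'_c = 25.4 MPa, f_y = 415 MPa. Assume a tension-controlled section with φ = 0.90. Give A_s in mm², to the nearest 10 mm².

M_n = M_u/φ = 657/0.90 = 730 kN·m.
With M_n = 0.85 f'_c a b (d − a/2), solve the quadratic for a:
a = d − √(d² − 2M_n/(0.85 f'_c b)) = 845 − √(845² − 2 × 730×10⁶/(0.85 × 25.4 × 435)) = 97.63 mm.
A_s = 0.85 f'_c a b / f_y = 0.85 × 25.4 × 97.63 × 435 / 415 = 2209.4 mm².

A_s ≈ 2210 mm²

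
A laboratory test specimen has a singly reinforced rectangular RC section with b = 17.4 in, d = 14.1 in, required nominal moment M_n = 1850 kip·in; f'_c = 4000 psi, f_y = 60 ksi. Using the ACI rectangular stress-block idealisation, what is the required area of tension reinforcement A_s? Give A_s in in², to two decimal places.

A_s ≈ 2.39 in²

From M_n = 0.85 f'_c a b (d − a/2):
a = d − √(d² − 2M_n/(0.85 f'_c b)) = 14.1 − √(14.1² − 2 × 1850/(0.85 × 4 × 17.4)) = 2.427 in.
A_s = 0.85 f'_c a b / f_y = 0.85 × 4 × 2.427 × 17.4 / 60 = 2.393 in².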